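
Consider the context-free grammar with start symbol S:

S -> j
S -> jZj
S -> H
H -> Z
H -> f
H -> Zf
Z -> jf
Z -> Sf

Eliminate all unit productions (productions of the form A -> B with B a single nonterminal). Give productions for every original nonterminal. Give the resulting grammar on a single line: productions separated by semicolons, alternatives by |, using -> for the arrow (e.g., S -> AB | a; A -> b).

S -> f | j | Sf | Zf | jf | jZj; H -> f | Sf | Zf | jf; Z -> Sf | jf

Unit productions: H->Z, S->H.
Unit pairs (A ⇒* B via units): (H,Z), (S,H), (S,Z).
S: inherits non-unit rules of {H, S, Z} → Sf | Zf | f | j | jZj | jf.
H: inherits non-unit rules of {H, Z} → Sf | Zf | f | jf.
Z: inherits non-unit rules of {Z} → Sf | jf.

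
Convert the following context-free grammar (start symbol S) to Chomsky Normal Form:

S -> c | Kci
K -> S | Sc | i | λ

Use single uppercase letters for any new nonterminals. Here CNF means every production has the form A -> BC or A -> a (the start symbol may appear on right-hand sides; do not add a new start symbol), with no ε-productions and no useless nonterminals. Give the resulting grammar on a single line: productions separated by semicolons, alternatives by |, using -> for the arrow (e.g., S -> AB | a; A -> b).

S -> c | AB | KD; A -> c; B -> i; C -> AB; D -> AB; K -> c | i | AB | KC | SA

Nullable: {K}; after ε-elimination: S -> c | ci | Kci; K -> S | i | Sc.
After unit-elimination: S -> c | ci | Kci; K -> c | i | Sc | ci | Kci.
TERM: introduce A -> c, B -> i and substitute in every rule of length ≥2.
BIN: K -> KAB becomes K -> KC, C -> AB; S -> KAB becomes S -> KD, D -> AB.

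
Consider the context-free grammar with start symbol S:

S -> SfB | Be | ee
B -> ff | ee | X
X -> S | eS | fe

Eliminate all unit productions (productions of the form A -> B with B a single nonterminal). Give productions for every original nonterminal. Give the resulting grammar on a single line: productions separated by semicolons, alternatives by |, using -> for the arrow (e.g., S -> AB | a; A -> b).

Unit productions: B->X, X->S.
Unit pairs (A ⇒* B via units): (B,S), (B,X), (X,S).
S: inherits non-unit rules of {S} → Be | SfB | ee.
B: inherits non-unit rules of {B, S, X} → Be | SfB | eS | ee | fe | ff.
X: inherits non-unit rules of {S, X} → Be | SfB | eS | ee | fe.

S -> Be | ee | SfB; B -> Be | eS | ee | fe | ff | SfB; X -> Be | eS | ee | fe | SfB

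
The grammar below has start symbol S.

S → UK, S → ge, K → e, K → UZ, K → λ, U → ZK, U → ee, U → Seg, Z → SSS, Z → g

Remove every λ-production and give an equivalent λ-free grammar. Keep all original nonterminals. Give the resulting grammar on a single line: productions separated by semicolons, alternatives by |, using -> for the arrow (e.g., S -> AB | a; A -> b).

Nullable set: {K}.
S -> UK: K nullable, giving U | UK.
Drop K -> λ.
U -> ZK: K nullable, giving Z | ZK.
Unchanged (no nullable symbols): S -> ge; K -> UZ; K -> e; U -> Seg; U -> ee; Z -> SSS; Z -> g.

S -> U | UK | ge; K -> e | UZ; U -> Z | ZK | ee | Seg; Z -> g | SSS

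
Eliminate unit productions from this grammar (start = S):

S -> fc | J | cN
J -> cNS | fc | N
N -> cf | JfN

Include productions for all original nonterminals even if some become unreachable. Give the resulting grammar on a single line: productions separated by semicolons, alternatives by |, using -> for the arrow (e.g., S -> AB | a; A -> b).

S -> cN | cf | fc | JfN | cNS; J -> cf | fc | JfN | cNS; N -> cf | JfN

Unit productions: J->N, S->J.
Unit pairs (A ⇒* B via units): (J,N), (S,J), (S,N).
S: inherits non-unit rules of {J, N, S} → JfN | cN | cNS | cf | fc.
J: inherits non-unit rules of {J, N} → JfN | cNS | cf | fc.
N: inherits non-unit rules of {N} → JfN | cf.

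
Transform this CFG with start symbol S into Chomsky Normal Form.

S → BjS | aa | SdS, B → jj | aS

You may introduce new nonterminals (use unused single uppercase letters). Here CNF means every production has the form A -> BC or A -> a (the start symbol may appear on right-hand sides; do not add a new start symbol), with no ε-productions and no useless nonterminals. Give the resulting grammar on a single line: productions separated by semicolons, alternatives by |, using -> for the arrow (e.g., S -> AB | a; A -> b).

No ε-productions.
No unit productions to eliminate.
TERM: introduce A -> a, D -> d, C -> j and substitute in every rule of length ≥2.
BIN: S -> BCS becomes S -> BE, E -> CS; S -> SDS becomes S -> SF, F -> DS.

S -> AA | BE | SF; A -> a; B -> AS | CC; C -> j; D -> d; E -> CS; F -> DS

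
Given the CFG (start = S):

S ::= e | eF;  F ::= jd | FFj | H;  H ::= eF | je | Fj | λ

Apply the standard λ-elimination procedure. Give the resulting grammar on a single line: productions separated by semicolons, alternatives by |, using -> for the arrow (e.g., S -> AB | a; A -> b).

S -> e | eF; F -> H | j | Fj | jd | FFj; H -> e | j | Fj | eF | je

Nullable set: {F, H}.
S -> eF: F nullable, giving e | eF.
F -> FFj: F, F nullable, giving FFj | Fj | j.
F -> H: H nullable, giving H.
Drop H -> λ.
H -> Fj: F nullable, giving Fj | j.
H -> eF: F nullable, giving e | eF.
Unchanged (no nullable symbols): S -> e; F -> jd; H -> je.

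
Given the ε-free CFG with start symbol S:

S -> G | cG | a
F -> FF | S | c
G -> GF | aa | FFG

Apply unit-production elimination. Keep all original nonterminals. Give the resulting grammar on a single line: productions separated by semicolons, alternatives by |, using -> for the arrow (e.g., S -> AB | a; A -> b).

Unit productions: F->S, S->G.
Unit pairs (A ⇒* B via units): (F,G), (F,S), (S,G).
S: inherits non-unit rules of {G, S} → FFG | GF | a | aa | cG.
F: inherits non-unit rules of {F, G, S} → FF | FFG | GF | a | aa | c | cG.
G: inherits non-unit rules of {G} → FFG | GF | aa.

S -> a | GF | aa | cG | FFG; F -> a | c | FF | GF | aa | cG | FFG; G -> GF | aa | FFG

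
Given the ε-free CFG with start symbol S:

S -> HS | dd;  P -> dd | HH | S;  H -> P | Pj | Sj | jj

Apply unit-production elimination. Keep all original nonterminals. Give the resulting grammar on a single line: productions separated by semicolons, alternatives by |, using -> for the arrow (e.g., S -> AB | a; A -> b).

S -> HS | dd; H -> HH | HS | Pj | Sj | dd | jj; P -> HH | HS | dd

Unit productions: H->P, P->S.
Unit pairs (A ⇒* B via units): (H,P), (H,S), (P,S).
S: inherits non-unit rules of {S} → HS | dd.
H: inherits non-unit rules of {H, P, S} → HH | HS | Pj | Sj | dd | jj.
P: inherits non-unit rules of {P, S} → HH | HS | dd.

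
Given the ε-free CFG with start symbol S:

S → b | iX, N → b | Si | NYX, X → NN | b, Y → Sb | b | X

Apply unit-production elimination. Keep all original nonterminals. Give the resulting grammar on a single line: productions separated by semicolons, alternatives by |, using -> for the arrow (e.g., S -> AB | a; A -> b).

S -> b | iX; N -> b | Si | NYX; X -> b | NN; Y -> b | NN | Sb

Unit productions: Y->X.
Unit pairs (A ⇒* B via units): (Y,X).
S: inherits non-unit rules of {S} → b | iX.
N: inherits non-unit rules of {N} → NYX | Si | b.
X: inherits non-unit rules of {X} → NN | b.
Y: inherits non-unit rules of {X, Y} → NN | Sb | b.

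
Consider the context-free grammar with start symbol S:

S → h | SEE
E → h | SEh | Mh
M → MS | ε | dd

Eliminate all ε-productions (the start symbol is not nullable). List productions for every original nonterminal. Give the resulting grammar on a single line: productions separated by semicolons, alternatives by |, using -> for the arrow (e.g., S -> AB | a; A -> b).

S -> h | SEE; E -> h | Mh | SEh; M -> S | MS | dd

Nullable set: {M}.
E -> Mh: M nullable, giving Mh | h.
Drop M -> ε.
M -> MS: M nullable, giving MS | S.
Unchanged (no nullable symbols): S -> SEE; S -> h; E -> SEh; E -> h; M -> dd.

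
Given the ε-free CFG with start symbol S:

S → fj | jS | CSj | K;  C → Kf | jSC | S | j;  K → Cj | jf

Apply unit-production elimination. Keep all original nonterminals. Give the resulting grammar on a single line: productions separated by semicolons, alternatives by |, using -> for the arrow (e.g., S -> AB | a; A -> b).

S -> Cj | fj | jS | jf | CSj; C -> j | Cj | Kf | fj | jS | jf | CSj | jSC; K -> Cj | jf

Unit productions: C->S, S->K.
Unit pairs (A ⇒* B via units): (C,K), (C,S), (S,K).
S: inherits non-unit rules of {K, S} → CSj | Cj | fj | jS | jf.
C: inherits non-unit rules of {C, K, S} → CSj | Cj | Kf | fj | j | jS | jSC | jf.
K: inherits non-unit rules of {K} → Cj | jf.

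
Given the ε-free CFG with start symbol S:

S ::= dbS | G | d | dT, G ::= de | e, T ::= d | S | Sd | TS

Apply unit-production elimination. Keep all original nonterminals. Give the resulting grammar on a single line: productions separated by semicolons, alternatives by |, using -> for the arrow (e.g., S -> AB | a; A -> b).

Unit productions: S->G, T->S.
Unit pairs (A ⇒* B via units): (S,G), (T,G), (T,S).
S: inherits non-unit rules of {G, S} → d | dT | dbS | de | e.
G: inherits non-unit rules of {G} → de | e.
T: inherits non-unit rules of {G, S, T} → Sd | TS | d | dT | dbS | de | e.

S -> d | e | dT | de | dbS; G -> e | de; T -> d | e | Sd | TS | dT | de | dbS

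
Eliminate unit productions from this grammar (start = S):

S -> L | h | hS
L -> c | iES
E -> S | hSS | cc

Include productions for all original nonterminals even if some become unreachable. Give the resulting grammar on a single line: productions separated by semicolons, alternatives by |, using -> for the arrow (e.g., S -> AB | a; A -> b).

Unit productions: E->S, S->L.
Unit pairs (A ⇒* B via units): (E,L), (E,S), (S,L).
S: inherits non-unit rules of {L, S} → c | h | hS | iES.
E: inherits non-unit rules of {E, L, S} → c | cc | h | hS | hSS | iES.
L: inherits non-unit rules of {L} → c | iES.

S -> c | h | hS | iES; E -> c | h | cc | hS | hSS | iES; L -> c | iES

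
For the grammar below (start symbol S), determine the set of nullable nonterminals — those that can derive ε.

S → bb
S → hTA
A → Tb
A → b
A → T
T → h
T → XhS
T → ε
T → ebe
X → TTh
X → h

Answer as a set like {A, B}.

Directly nullable (have an ε-rule): {T}.
A is nullable via A -> T (every symbol on the right is already known nullable).
Not nullable: S, X — each has a terminal in every rule's right-hand side or depends on a non-nullable symbol.

{A, T}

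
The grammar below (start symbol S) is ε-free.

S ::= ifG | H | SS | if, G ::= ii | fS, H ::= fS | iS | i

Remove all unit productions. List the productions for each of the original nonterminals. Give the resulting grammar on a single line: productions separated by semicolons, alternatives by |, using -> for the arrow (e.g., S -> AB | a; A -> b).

S -> i | SS | fS | iS | if | ifG; G -> fS | ii; H -> i | fS | iS

Unit productions: S->H.
Unit pairs (A ⇒* B via units): (S,H).
S: inherits non-unit rules of {H, S} → SS | fS | i | iS | if | ifG.
G: inherits non-unit rules of {G} → fS | ii.
H: inherits non-unit rules of {H} → fS | i | iS.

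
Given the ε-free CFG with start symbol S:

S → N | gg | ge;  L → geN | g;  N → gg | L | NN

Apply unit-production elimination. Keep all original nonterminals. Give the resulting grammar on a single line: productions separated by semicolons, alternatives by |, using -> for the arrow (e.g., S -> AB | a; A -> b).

Unit productions: N->L, S->N.
Unit pairs (A ⇒* B via units): (N,L), (S,L), (S,N).
S: inherits non-unit rules of {L, N, S} → NN | g | ge | geN | gg.
L: inherits non-unit rules of {L} → g | geN.
N: inherits non-unit rules of {L, N} → NN | g | geN | gg.

S -> g | NN | ge | gg | geN; L -> g | geN; N -> g | NN | gg | geN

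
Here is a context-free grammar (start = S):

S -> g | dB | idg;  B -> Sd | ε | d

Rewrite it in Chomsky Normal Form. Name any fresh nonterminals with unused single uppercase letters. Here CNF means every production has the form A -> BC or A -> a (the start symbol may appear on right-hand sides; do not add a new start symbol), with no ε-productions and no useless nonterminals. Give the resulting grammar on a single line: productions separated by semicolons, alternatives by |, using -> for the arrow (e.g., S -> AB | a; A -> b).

Nullable: {B}; after ε-elimination: S -> d | g | dB | idg; B -> d | Sd.
No unit productions to eliminate.
TERM: introduce A -> d, D -> g, C -> i and substitute in every rule of length ≥2.
BIN: S -> CAD becomes S -> CE, E -> AD.

S -> d | g | AB | CE; A -> d; B -> d | SA; C -> i; D -> g; E -> AD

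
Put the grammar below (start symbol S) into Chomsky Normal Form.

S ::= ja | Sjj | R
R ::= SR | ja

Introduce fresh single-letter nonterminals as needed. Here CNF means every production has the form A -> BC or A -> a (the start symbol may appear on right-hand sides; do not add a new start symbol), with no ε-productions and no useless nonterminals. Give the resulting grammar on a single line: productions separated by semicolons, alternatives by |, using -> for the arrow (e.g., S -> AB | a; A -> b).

S -> AB | SC | SR; A -> j; B -> a; C -> AA; R -> AB | SR

No ε-productions.
After unit-elimination: S -> SR | ja | Sjj; R -> SR | ja.
TERM: introduce B -> a, A -> j and substitute in every rule of length ≥2.
BIN: S -> SAA becomes S -> SC, C -> AA.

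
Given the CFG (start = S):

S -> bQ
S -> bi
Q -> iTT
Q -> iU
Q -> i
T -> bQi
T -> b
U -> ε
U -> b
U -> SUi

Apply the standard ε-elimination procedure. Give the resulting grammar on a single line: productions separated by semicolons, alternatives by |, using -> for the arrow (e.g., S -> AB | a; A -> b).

S -> bQ | bi; Q -> i | iU | iTT; T -> b | bQi; U -> b | Si | SUi

Nullable set: {U}.
Q -> iU: U nullable, giving i | iU.
Drop U -> ε.
U -> SUi: U nullable, giving SUi | Si.
Unchanged (no nullable symbols): S -> bQ; S -> bi; Q -> i; Q -> iTT; T -> b; T -> bQi; U -> b.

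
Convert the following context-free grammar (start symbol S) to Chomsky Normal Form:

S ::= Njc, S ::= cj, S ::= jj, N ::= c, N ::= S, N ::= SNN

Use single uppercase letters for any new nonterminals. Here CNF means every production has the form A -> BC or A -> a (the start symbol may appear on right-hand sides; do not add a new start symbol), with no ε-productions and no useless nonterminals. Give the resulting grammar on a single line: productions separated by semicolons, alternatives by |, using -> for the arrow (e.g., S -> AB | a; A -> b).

S -> AA | BA | NE; A -> j; B -> c; C -> AB; D -> NN; E -> AB; N -> c | AA | BA | NC | SD

No ε-productions.
After unit-elimination: S -> cj | jj | Njc; N -> c | cj | jj | Njc | SNN.
TERM: introduce B -> c, A -> j and substitute in every rule of length ≥2.
BIN: N -> NAB becomes N -> NC, C -> AB; N -> SNN becomes N -> SD, D -> NN; S -> NAB becomes S -> NE, E -> AB.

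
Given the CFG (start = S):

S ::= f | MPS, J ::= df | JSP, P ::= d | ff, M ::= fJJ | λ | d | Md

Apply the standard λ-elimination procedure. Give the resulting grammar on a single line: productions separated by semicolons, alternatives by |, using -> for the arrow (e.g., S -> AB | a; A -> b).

Nullable set: {M}.
S -> MPS: M nullable, giving MPS | PS.
Drop M -> λ.
M -> Md: M nullable, giving Md | d.
Unchanged (no nullable symbols): S -> f; J -> JSP; J -> df; M -> d; M -> fJJ; P -> d; P -> ff.

S -> f | PS | MPS; J -> df | JSP; M -> d | Md | fJJ; P -> d | ff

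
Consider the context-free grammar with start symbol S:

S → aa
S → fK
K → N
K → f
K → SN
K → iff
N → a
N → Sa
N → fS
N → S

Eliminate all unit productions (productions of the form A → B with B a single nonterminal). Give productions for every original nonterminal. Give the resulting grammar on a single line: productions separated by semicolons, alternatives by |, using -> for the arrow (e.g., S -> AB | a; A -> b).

Unit productions: K->N, N->S.
Unit pairs (A ⇒* B via units): (K,N), (K,S), (N,S).
S: inherits non-unit rules of {S} → aa | fK.
K: inherits non-unit rules of {K, N, S} → SN | Sa | a | aa | f | fK | fS | iff.
N: inherits non-unit rules of {N, S} → Sa | a | aa | fK | fS.

S -> aa | fK; K -> a | f | SN | Sa | aa | fK | fS | iff; N -> a | Sa | aa | fK | fS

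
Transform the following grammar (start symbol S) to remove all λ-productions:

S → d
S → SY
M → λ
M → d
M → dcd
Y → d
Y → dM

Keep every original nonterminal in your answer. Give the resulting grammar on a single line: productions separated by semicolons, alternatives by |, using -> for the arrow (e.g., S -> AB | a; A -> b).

S -> d | SY; M -> d | dcd; Y -> d | dM

Nullable set: {M}.
Drop M -> λ.
Y -> dM: M nullable, giving d | dM.
Unchanged (no nullable symbols): S -> SY; S -> d; M -> d; M -> dcd; Y -> d.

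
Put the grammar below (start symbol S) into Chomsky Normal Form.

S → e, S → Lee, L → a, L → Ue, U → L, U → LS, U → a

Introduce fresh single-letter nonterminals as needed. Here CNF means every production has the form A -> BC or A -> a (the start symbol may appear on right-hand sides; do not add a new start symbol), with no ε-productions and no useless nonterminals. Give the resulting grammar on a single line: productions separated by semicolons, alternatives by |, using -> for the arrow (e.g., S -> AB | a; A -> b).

S -> e | LB; A -> e; B -> AA; L -> a | UA; U -> a | LS | UA

No ε-productions.
After unit-elimination: S -> e | Lee; L -> a | Ue; U -> a | LS | Ue.
TERM: introduce A -> e and substitute in every rule of length ≥2.
BIN: S -> LAA becomes S -> LB, B -> AA.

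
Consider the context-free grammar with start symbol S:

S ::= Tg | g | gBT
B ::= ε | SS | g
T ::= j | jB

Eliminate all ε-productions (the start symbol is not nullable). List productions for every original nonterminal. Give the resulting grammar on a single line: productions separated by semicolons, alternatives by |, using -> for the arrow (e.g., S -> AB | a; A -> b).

S -> g | Tg | gT | gBT; B -> g | SS; T -> j | jB

Nullable set: {B}.
S -> gBT: B nullable, giving gBT | gT.
Drop B -> ε.
T -> jB: B nullable, giving j | jB.
Unchanged (no nullable symbols): S -> Tg; S -> g; B -> SS; B -> g; T -> j.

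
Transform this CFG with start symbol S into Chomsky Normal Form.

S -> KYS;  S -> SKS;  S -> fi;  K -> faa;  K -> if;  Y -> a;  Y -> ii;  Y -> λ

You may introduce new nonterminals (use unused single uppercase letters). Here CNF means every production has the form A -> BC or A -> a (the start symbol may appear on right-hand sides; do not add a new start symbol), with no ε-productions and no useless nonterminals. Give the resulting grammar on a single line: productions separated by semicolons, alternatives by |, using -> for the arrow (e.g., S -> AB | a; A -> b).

S -> AC | KE | KS | SF; A -> f; B -> a; C -> i; D -> BB; E -> YS; F -> KS; K -> AD | CA; Y -> a | CC

Nullable: {Y}; after ε-elimination: S -> KS | fi | KYS | SKS; K -> if | faa; Y -> a | ii.
No unit productions to eliminate.
TERM: introduce B -> a, A -> f, C -> i and substitute in every rule of length ≥2.
BIN: K -> ABB becomes K -> AD, D -> BB; S -> KYS becomes S -> KE, E -> YS; S -> SKS becomes S -> SF, F -> KS.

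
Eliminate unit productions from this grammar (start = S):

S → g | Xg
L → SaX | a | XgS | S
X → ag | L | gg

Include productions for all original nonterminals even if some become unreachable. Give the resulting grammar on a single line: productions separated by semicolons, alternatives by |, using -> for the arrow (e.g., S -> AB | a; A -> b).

S -> g | Xg; L -> a | g | Xg | SaX | XgS; X -> a | g | Xg | ag | gg | SaX | XgS

Unit productions: L->S, X->L.
Unit pairs (A ⇒* B via units): (L,S), (X,L), (X,S).
S: inherits non-unit rules of {S} → Xg | g.
L: inherits non-unit rules of {L, S} → SaX | Xg | XgS | a | g.
X: inherits non-unit rules of {L, S, X} → SaX | Xg | XgS | a | ag | g | gg.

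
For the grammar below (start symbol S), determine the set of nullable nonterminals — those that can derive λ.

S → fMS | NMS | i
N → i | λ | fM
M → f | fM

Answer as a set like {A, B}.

Directly nullable (have an ε-rule): {N}.
Not nullable: M, S — each has a terminal in every rule's right-hand side or depends on a non-nullable symbol.

{N}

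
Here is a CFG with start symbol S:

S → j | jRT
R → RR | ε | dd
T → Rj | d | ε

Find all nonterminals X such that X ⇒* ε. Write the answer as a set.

Directly nullable (have an ε-rule): {R, T}.
Not nullable: S — each has a terminal in every rule's right-hand side or depends on a non-nullable symbol.

{R, T}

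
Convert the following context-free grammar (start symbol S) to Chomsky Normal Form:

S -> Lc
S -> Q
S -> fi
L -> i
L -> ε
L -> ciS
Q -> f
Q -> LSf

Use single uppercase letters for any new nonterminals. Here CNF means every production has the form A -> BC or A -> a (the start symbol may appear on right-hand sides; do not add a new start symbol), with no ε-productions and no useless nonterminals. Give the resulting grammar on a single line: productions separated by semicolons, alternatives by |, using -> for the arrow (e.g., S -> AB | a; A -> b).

S -> c | f | CB | LA | LF | SC; A -> c; B -> i; C -> f; D -> BS; F -> SC; L -> i | AD

Nullable: {L}; after ε-elimination: S -> Q | c | Lc | fi; L -> i | ciS; Q -> f | Sf | LSf.
After unit-elimination: S -> c | f | Lc | Sf | fi | LSf; L -> i | ciS; Q -> f | Sf | LSf.
TERM: introduce A -> c, C -> f, B -> i and substitute in every rule of length ≥2.
BIN: L -> ABS becomes L -> AD, D -> BS; Q -> LSC becomes Q -> LE, E -> SC; S -> LSC becomes S -> LF, F -> SC.
Drop unreachable/unproductive: Q.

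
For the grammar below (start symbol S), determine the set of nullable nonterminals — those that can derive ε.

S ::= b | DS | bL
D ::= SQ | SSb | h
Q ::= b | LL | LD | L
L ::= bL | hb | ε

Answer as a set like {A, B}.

{L, Q}

Directly nullable (have an ε-rule): {L}.
Q is nullable via Q -> L (every symbol on the right is already known nullable).
Not nullable: D, S — each has a terminal in every rule's right-hand side or depends on a non-nullable symbol.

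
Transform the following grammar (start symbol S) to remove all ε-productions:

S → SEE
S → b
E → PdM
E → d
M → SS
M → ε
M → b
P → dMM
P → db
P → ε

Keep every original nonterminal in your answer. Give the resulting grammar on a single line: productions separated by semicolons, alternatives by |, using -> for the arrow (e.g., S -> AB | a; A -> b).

Nullable set: {M, P}.
E -> PdM: P, M nullable, giving Pd | PdM | d | dM.
Drop M -> ε.
Drop P -> ε.
P -> dMM: M, M nullable, giving d | dM | dMM.
Unchanged (no nullable symbols): S -> SEE; S -> b; E -> d; M -> SS; M -> b; P -> db.

S -> b | SEE; E -> d | Pd | dM | PdM; M -> b | SS; P -> d | dM | db | dMM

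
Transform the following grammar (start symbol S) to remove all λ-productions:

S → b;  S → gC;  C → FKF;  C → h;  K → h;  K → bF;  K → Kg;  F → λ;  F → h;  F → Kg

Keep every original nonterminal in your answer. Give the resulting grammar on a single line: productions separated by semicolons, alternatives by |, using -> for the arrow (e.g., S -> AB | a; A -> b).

S -> b | gC; C -> K | h | FK | KF | FKF; F -> h | Kg; K -> b | h | Kg | bF

Nullable set: {F}.
C -> FKF: F, F nullable, giving FK | FKF | K | KF.
Drop F -> λ.
K -> bF: F nullable, giving b | bF.
Unchanged (no nullable symbols): S -> b; S -> gC; C -> h; F -> Kg; F -> h; K -> Kg; K -> h.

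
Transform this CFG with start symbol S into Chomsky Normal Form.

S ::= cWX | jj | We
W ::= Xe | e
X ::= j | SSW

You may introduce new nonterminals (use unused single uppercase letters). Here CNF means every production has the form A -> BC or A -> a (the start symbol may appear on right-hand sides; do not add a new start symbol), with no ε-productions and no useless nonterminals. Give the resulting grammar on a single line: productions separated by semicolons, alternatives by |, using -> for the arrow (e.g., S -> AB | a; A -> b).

S -> BD | CC | WA; A -> e; B -> c; C -> j; D -> WX; E -> SW; W -> e | XA; X -> j | SE

No ε-productions.
No unit productions to eliminate.
TERM: introduce B -> c, A -> e, C -> j and substitute in every rule of length ≥2.
BIN: S -> BWX becomes S -> BD, D -> WX; X -> SSW becomes X -> SE, E -> SW.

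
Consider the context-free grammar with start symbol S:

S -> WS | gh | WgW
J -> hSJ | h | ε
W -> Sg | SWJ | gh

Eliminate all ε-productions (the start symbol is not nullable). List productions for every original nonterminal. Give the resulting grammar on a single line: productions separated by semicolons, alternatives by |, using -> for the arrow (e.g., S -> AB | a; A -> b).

S -> WS | gh | WgW; J -> h | hS | hSJ; W -> SW | Sg | gh | SWJ

Nullable set: {J}.
Drop J -> ε.
J -> hSJ: J nullable, giving hS | hSJ.
W -> SWJ: J nullable, giving SW | SWJ.
Unchanged (no nullable symbols): S -> WS; S -> WgW; S -> gh; J -> h; W -> Sg; W -> gh.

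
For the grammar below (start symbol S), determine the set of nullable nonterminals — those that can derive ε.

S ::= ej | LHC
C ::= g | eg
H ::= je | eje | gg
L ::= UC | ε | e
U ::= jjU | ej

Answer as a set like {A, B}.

{L}

Directly nullable (have an ε-rule): {L}.
Not nullable: C, H, S, U — each has a terminal in every rule's right-hand side or depends on a non-nullable symbol.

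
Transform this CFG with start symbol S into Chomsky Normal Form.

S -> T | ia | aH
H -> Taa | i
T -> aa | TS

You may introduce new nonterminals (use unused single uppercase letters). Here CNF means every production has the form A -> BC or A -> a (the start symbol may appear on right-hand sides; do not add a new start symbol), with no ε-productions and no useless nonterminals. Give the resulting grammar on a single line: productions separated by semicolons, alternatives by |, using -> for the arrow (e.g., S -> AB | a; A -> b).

S -> AA | AH | BA | TS; A -> a; B -> i; C -> AA; H -> i | TC; T -> AA | TS

No ε-productions.
After unit-elimination: S -> TS | aH | aa | ia; H -> i | Taa; T -> TS | aa.
TERM: introduce A -> a, B -> i and substitute in every rule of length ≥2.
BIN: H -> TAA becomes H -> TC, C -> AA.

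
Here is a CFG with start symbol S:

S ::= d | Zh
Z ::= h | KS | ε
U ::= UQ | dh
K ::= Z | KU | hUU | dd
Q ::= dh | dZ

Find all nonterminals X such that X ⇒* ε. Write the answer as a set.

{K, Z}

Directly nullable (have an ε-rule): {Z}.
K is nullable via K -> Z (every symbol on the right is already known nullable).
Not nullable: Q, S, U — each has a terminal in every rule's right-hand side or depends on a non-nullable symbol.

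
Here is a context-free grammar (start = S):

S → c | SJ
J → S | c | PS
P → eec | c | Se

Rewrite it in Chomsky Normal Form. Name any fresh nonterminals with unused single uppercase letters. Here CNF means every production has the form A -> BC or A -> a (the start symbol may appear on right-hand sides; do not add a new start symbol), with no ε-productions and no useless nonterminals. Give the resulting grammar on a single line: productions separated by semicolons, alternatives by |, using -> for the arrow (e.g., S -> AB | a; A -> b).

No ε-productions.
After unit-elimination: S -> c | SJ; J -> c | PS | SJ; P -> c | Se | eec.
TERM: introduce B -> c, A -> e and substitute in every rule of length ≥2.
BIN: P -> AAB becomes P -> AC, C -> AB.

S -> c | SJ; A -> e; B -> c; C -> AB; J -> c | PS | SJ; P -> c | AC | SA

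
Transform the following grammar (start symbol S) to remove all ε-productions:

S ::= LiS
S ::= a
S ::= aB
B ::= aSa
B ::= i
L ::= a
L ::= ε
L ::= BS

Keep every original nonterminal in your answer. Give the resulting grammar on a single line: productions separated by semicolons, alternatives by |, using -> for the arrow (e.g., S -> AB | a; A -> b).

Nullable set: {L}.
S -> LiS: L nullable, giving LiS | iS.
Drop L -> ε.
Unchanged (no nullable symbols): S -> a; S -> aB; B -> aSa; B -> i; L -> BS; L -> a.

S -> a | aB | iS | LiS; B -> i | aSa; L -> a | BS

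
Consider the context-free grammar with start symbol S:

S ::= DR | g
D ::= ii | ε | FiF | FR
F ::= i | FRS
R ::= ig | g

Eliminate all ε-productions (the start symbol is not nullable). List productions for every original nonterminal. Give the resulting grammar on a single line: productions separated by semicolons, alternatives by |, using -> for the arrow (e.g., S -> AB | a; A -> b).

Nullable set: {D}.
S -> DR: D nullable, giving DR | R.
Drop D -> ε.
Unchanged (no nullable symbols): S -> g; D -> FR; D -> FiF; D -> ii; F -> FRS; F -> i; R -> g; R -> ig.

S -> R | g | DR; D -> FR | ii | FiF; F -> i | FRS; R -> g | ig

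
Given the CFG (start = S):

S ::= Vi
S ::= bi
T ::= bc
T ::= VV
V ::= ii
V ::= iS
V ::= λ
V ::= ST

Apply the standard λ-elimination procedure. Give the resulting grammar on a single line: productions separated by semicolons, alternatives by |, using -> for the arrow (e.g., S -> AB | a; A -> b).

Nullable set: {T, V}.
S -> Vi: V nullable, giving Vi | i.
T -> VV: V, V nullable, giving V | VV.
Drop V -> λ.
V -> ST: T nullable, giving S | ST.
Unchanged (no nullable symbols): S -> bi; T -> bc; V -> iS; V -> ii.

S -> i | Vi | bi; T -> V | VV | bc; V -> S | ST | iS | ii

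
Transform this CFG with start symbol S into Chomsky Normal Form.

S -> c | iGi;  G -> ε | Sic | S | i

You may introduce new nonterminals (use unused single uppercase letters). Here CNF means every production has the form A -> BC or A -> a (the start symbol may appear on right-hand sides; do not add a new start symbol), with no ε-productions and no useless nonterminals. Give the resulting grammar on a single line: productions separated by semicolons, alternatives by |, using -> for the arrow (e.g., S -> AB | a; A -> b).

Nullable: {G}; after ε-elimination: S -> c | ii | iGi; G -> S | i | Sic.
After unit-elimination: S -> c | ii | iGi; G -> c | i | ii | Sic | iGi.
TERM: introduce B -> c, A -> i and substitute in every rule of length ≥2.
BIN: G -> AGA becomes G -> AC, C -> GA; G -> SAB becomes G -> SD, D -> AB; S -> AGA becomes S -> AE, E -> GA.

S -> c | AA | AE; A -> i; B -> c; C -> GA; D -> AB; E -> GA; G -> c | i | AA | AC | SD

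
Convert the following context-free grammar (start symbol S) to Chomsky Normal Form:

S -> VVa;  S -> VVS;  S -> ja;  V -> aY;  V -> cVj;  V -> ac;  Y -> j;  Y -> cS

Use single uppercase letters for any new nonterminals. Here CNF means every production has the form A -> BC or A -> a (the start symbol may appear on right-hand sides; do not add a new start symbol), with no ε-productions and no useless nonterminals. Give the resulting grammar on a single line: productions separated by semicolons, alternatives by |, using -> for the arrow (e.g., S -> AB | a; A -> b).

S -> BA | VD | VE; A -> a; B -> j; C -> c; D -> VA; E -> VS; F -> VB; V -> AC | AY | CF; Y -> j | CS

No ε-productions.
No unit productions to eliminate.
TERM: introduce A -> a, C -> c, B -> j and substitute in every rule of length ≥2.
BIN: S -> VVA becomes S -> VD, D -> VA; S -> VVS becomes S -> VE, E -> VS; V -> CVB becomes V -> CF, F -> VB.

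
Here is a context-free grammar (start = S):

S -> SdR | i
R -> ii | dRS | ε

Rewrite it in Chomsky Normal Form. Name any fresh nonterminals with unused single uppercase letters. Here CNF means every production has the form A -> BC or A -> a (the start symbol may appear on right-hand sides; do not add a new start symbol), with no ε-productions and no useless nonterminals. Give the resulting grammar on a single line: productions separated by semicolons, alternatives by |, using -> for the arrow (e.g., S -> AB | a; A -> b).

Nullable: {R}; after ε-elimination: S -> i | Sd | SdR; R -> dS | ii | dRS.
No unit productions to eliminate.
TERM: introduce A -> d, B -> i and substitute in every rule of length ≥2.
BIN: R -> ARS becomes R -> AC, C -> RS; S -> SAR becomes S -> SD, D -> AR.

S -> i | SA | SD; A -> d; B -> i; C -> RS; D -> AR; R -> AC | AS | BB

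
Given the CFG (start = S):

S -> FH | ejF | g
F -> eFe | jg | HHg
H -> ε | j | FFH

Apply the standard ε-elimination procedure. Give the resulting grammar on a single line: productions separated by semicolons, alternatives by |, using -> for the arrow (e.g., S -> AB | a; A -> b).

Nullable set: {H}.
S -> FH: H nullable, giving F | FH.
F -> HHg: H, H nullable, giving HHg | Hg | g.
Drop H -> ε.
H -> FFH: H nullable, giving FF | FFH.
Unchanged (no nullable symbols): S -> ejF; S -> g; F -> eFe; F -> jg; H -> j.

S -> F | g | FH | ejF; F -> g | Hg | jg | HHg | eFe; H -> j | FF | FFH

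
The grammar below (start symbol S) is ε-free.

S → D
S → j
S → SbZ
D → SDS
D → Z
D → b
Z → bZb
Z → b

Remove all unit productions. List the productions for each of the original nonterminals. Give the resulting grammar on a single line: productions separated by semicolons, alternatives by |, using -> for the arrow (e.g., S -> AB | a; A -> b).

Unit productions: D->Z, S->D.
Unit pairs (A ⇒* B via units): (D,Z), (S,D), (S,Z).
S: inherits non-unit rules of {D, S, Z} → SDS | SbZ | b | bZb | j.
D: inherits non-unit rules of {D, Z} → SDS | b | bZb.
Z: inherits non-unit rules of {Z} → b | bZb.

S -> b | j | SDS | SbZ | bZb; D -> b | SDS | bZb; Z -> b | bZb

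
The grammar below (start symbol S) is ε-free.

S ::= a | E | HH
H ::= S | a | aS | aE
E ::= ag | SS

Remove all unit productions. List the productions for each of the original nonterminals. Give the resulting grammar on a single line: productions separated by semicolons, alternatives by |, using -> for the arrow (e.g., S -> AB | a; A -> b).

S -> a | HH | SS | ag; E -> SS | ag; H -> a | HH | SS | aE | aS | ag

Unit productions: H->S, S->E.
Unit pairs (A ⇒* B via units): (H,E), (H,S), (S,E).
S: inherits non-unit rules of {E, S} → HH | SS | a | ag.
E: inherits non-unit rules of {E} → SS | ag.
H: inherits non-unit rules of {E, H, S} → HH | SS | a | aE | aS | ag.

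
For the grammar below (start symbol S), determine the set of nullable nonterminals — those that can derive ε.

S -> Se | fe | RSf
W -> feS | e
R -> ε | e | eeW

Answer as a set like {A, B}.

{R}

Directly nullable (have an ε-rule): {R}.
Not nullable: S, W — each has a terminal in every rule's right-hand side or depends on a non-nullable symbol.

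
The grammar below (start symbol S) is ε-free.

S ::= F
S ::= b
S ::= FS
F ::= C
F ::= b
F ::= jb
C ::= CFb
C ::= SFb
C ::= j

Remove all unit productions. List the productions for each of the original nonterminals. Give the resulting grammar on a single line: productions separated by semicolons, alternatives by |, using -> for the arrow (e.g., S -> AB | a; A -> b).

Unit productions: F->C, S->F.
Unit pairs (A ⇒* B via units): (F,C), (S,C), (S,F).
S: inherits non-unit rules of {C, F, S} → CFb | FS | SFb | b | j | jb.
C: inherits non-unit rules of {C} → CFb | SFb | j.
F: inherits non-unit rules of {C, F} → CFb | SFb | b | j | jb.

S -> b | j | FS | jb | CFb | SFb; C -> j | CFb | SFb; F -> b | j | jb | CFb | SFb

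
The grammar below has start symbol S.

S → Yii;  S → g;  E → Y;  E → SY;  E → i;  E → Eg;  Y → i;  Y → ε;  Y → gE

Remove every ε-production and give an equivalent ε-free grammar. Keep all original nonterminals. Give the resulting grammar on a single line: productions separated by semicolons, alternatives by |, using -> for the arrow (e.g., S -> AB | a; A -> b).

S -> g | ii | Yii; E -> S | Y | g | i | Eg | SY; Y -> g | i | gE

Nullable set: {E, Y}.
S -> Yii: Y nullable, giving Yii | ii.
E -> Eg: E nullable, giving Eg | g.
E -> SY: Y nullable, giving S | SY.
E -> Y: Y nullable, giving Y.
Drop Y -> ε.
Y -> gE: E nullable, giving g | gE.
Unchanged (no nullable symbols): S -> g; E -> i; Y -> i.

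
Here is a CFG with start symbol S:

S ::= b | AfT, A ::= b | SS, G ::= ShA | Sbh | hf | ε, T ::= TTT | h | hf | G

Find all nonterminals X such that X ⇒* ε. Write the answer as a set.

Directly nullable (have an ε-rule): {G}.
T is nullable via T -> G (every symbol on the right is already known nullable).
Not nullable: A, S — each has a terminal in every rule's right-hand side or depends on a non-nullable symbol.

{G, T}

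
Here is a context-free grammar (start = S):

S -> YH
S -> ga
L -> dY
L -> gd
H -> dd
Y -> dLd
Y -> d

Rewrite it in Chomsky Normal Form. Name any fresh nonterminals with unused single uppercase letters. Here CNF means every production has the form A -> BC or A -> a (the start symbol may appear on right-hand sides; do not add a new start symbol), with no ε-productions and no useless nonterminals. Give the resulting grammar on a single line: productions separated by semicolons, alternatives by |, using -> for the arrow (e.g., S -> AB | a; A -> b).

S -> BC | YH; A -> d; B -> g; C -> a; D -> LA; H -> AA; L -> AY | BA; Y -> d | AD

No ε-productions.
No unit productions to eliminate.
TERM: introduce C -> a, A -> d, B -> g and substitute in every rule of length ≥2.
BIN: Y -> ALA becomes Y -> AD, D -> LA.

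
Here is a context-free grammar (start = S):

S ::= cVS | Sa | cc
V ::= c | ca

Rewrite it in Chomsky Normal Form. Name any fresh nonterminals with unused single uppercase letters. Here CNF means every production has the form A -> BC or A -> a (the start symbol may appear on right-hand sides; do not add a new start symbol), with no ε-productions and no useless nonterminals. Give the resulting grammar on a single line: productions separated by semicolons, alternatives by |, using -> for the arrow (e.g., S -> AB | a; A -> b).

S -> BB | BC | SA; A -> a; B -> c; C -> VS; V -> c | BA

No ε-productions.
No unit productions to eliminate.
TERM: introduce A -> a, B -> c and substitute in every rule of length ≥2.
BIN: S -> BVS becomes S -> BC, C -> VS.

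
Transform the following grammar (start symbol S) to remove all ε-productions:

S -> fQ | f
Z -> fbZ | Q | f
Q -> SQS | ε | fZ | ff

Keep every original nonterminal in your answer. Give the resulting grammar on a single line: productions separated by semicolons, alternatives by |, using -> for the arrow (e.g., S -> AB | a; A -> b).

S -> f | fQ; Q -> f | SS | fZ | ff | SQS; Z -> Q | f | fb | fbZ

Nullable set: {Q, Z}.
S -> fQ: Q nullable, giving f | fQ.
Drop Q -> ε.
Q -> SQS: Q nullable, giving SQS | SS.
Q -> fZ: Z nullable, giving f | fZ.
Z -> Q: Q nullable, giving Q.
Z -> fbZ: Z nullable, giving fb | fbZ.
Unchanged (no nullable symbols): S -> f; Q -> ff; Z -> f.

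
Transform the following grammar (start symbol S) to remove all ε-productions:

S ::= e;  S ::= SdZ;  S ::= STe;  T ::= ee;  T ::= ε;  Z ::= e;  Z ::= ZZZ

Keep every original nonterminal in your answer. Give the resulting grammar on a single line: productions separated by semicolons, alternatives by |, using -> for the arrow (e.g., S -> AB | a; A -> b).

S -> e | Se | STe | SdZ; T -> ee; Z -> e | ZZZ

Nullable set: {T}.
S -> STe: T nullable, giving STe | Se.
Drop T -> ε.
Unchanged (no nullable symbols): S -> SdZ; S -> e; T -> ee; Z -> ZZZ; Z -> e.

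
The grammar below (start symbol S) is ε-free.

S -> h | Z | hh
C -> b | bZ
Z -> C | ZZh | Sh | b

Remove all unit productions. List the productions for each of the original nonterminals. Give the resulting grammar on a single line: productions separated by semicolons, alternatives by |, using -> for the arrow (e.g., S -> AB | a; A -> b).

Unit productions: S->Z, Z->C.
Unit pairs (A ⇒* B via units): (S,C), (S,Z), (Z,C).
S: inherits non-unit rules of {C, S, Z} → Sh | ZZh | b | bZ | h | hh.
C: inherits non-unit rules of {C} → b | bZ.
Z: inherits non-unit rules of {C, Z} → Sh | ZZh | b | bZ.

S -> b | h | Sh | bZ | hh | ZZh; C -> b | bZ; Z -> b | Sh | bZ | ZZh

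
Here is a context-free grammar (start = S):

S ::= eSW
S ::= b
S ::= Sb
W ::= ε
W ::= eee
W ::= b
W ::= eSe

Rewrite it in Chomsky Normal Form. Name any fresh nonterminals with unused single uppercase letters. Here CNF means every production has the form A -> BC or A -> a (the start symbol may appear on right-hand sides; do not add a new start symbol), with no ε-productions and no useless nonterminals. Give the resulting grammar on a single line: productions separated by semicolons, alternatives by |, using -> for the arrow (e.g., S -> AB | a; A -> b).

S -> b | BC | BS | SA; A -> b; B -> e; C -> SW; D -> BB; E -> SB; W -> b | BD | BE

Nullable: {W}; after ε-elimination: S -> b | Sb | eS | eSW; W -> b | eSe | eee.
No unit productions to eliminate.
TERM: introduce A -> b, B -> e and substitute in every rule of length ≥2.
BIN: S -> BSW becomes S -> BC, C -> SW; W -> BBB becomes W -> BD, D -> BB; W -> BSB becomes W -> BE, E -> SB.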